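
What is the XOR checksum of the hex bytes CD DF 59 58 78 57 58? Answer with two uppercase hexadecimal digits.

64

XOR the bytes together:
  start with 0xCD
  0xCD ⊕ 0xDF = 0x12
  0x12 ⊕ 0x59 = 0x4B
  0x4B ⊕ 0x58 = 0x13
  0x13 ⊕ 0x78 = 0x6B
  0x6B ⊕ 0x57 = 0x3C
  0x3C ⊕ 0x58 = 0x64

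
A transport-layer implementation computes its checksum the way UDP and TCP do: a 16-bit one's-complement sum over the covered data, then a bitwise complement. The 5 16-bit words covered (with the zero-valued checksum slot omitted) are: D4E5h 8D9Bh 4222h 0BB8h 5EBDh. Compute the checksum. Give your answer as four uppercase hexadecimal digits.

One's-complement addition (fold any carry out of bit 15 back into bit 0):
  0xD4E5 + 0x8D9B = 0x16280 → wrap carry → 0x6281
  0x6281 + 0x4222 = 0x0A4A3
  0xA4A3 + 0x0BB8 = 0x0B05B
  0xB05B + 0x5EBD = 0x10F18 → wrap carry → 0x0F19
One's-complement sum = 0x0F19.
Checksum = ~0x0F19 & 0xFFFF = 0xF0E6.

F0E6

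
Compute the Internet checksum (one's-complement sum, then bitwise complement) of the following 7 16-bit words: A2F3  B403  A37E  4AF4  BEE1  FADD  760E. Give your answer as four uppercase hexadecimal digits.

8AC7

One's-complement addition (fold any carry out of bit 15 back into bit 0):
  0xA2F3 + 0xB403 = 0x156F6 → wrap carry → 0x56F7
  0x56F7 + 0xA37E = 0x0FA75
  0xFA75 + 0x4AF4 = 0x14569 → wrap carry → 0x456A
  0x456A + 0xBEE1 = 0x1044B → wrap carry → 0x044C
  0x044C + 0xFADD = 0x0FF29
  0xFF29 + 0x760E = 0x17537 → wrap carry → 0x7538
One's-complement sum = 0x7538.
Checksum = ~0x7538 & 0xFFFF = 0x8AC7.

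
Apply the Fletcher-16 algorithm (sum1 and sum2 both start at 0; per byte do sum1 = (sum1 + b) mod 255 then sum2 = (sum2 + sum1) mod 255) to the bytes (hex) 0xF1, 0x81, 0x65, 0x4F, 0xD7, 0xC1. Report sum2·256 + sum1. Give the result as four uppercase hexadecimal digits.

28C1

Running sums (mod 255):
  after byte 0 (0xF1): sum1=241, sum2=241
  after byte 1 (0x81): sum1=115, sum2=101
  after byte 2 (0x65): sum1=216, sum2=62
  after byte 3 (0x4F): sum1=40, sum2=102
  after byte 4 (0xD7): sum1=0, sum2=102
  after byte 5 (0xC1): sum1=193, sum2=40
Checksum = sum2·256 + sum1 = 40·256 + 193 = 10433 = 0x28C1.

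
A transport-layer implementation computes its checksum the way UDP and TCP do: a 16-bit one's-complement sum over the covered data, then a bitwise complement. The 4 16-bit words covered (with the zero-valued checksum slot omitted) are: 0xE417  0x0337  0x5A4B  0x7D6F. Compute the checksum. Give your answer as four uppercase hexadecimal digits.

One's-complement addition (fold any carry out of bit 15 back into bit 0):
  0xE417 + 0x0337 = 0x0E74E
  0xE74E + 0x5A4B = 0x14199 → wrap carry → 0x419A
  0x419A + 0x7D6F = 0x0BF09
One's-complement sum = 0xBF09.
Checksum = ~0xBF09 & 0xFFFF = 0x40F6.

40F6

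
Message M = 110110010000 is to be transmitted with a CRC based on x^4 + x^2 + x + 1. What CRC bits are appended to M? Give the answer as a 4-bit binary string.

1000

Append 4 zeros: 1101100100000000. Divide by 10111 (XOR where the leading bit is 1):
  pos 0: 11011 XOR 10111 = 01100
  pos 1: 11000 XOR 10111 = 01111
  pos 2: 11110 XOR 10111 = 01001
  pos 3: 10011 XOR 10111 = 00100
  pos 5: 10000 XOR 10111 = 00111
  pos 7: 11100 XOR 10111 = 01011
  pos 8: 10110 XOR 10111 = 00001
Remainder (last 4 bits) = 1000. This is the CRC / FCS.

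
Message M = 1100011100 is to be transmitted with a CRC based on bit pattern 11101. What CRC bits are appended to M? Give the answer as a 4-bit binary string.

Append 4 zeros: 11000111000000. Divide by 11101 (XOR where the leading bit is 1):
  pos 0: 11000 XOR 11101 = 00101
  pos 2: 10111 XOR 11101 = 01010
  pos 3: 10101 XOR 11101 = 01000
  pos 4: 10000 XOR 11101 = 01101
  pos 5: 11010 XOR 11101 = 00111
  pos 7: 11100 XOR 11101 = 00001
Remainder (last 4 bits) = 0100. This is the CRC / FCS.

0100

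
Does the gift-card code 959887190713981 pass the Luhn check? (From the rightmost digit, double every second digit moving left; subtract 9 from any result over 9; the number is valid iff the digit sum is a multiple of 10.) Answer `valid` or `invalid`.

From the right, keep odd positions and double even positions (subtract 9 from any doubled value over 9):
  doubled (positions 2,4,...): 7 6 5 9 5 7 1 → sum 40
  kept (positions 1,3,...): 1 9 1 0 1 8 9 9 → sum 38
Total = 78.
78 mod 10 = 8, so the number is invalid.

invalid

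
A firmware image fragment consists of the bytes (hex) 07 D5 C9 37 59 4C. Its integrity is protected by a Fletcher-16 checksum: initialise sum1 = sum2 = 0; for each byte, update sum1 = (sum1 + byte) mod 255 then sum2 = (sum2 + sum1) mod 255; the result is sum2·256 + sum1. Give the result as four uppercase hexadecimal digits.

Running sums (mod 255):
  after byte 0 (07): sum1=7, sum2=7
  after byte 1 (D5): sum1=220, sum2=227
  after byte 2 (C9): sum1=166, sum2=138
  after byte 3 (37): sum1=221, sum2=104
  after byte 4 (59): sum1=55, sum2=159
  after byte 5 (4C): sum1=131, sum2=35
Checksum = sum2·256 + sum1 = 35·256 + 131 = 9091 = 0x2383.

2383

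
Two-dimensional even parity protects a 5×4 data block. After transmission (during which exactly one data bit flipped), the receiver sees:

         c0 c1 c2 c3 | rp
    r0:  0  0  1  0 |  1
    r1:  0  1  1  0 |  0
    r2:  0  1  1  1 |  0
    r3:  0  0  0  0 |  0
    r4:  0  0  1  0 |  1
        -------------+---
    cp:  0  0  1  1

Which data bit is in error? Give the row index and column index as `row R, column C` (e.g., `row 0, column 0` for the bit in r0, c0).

Recompute each row's even parity and compare to rp:
  r0: data parity 1, sent rp 1 → ok
  r1: data parity 0, sent rp 0 → ok
  r2: data parity 1, sent rp 0 → mismatch
  r3: data parity 0, sent rp 0 → ok
  r4: data parity 1, sent rp 1 → ok
Recompute each column's even parity and compare to cp:
  c0: data parity 0, sent cp 0 → ok
  c1: data parity 0, sent cp 0 → ok
  c2: data parity 0, sent cp 1 → mismatch
  c3: data parity 1, sent cp 1 → ok
Exactly one row (r2) and one column (c2) fail → the flipped bit is at their intersection.

row 2, column 2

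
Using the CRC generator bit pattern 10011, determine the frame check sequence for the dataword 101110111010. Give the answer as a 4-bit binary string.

Append 4 zeros: 1011101110100000. Divide by 10011 (XOR where the leading bit is 1):
  pos 0: 10111 XOR 10011 = 00100
  pos 2: 10001 XOR 10011 = 00010
  pos 5: 10110 XOR 10011 = 00101
  pos 7: 10110 XOR 10011 = 00101
  pos 9: 10100 XOR 10011 = 00111
  pos 11: 11100 XOR 10011 = 01111
Remainder (last 4 bits) = 1111. This is the CRC / FCS.

1111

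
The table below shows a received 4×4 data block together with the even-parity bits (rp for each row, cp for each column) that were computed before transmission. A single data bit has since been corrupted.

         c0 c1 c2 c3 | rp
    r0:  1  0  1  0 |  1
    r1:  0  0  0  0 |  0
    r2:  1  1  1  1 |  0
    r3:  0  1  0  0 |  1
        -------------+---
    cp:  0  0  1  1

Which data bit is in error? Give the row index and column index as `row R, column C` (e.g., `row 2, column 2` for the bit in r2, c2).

row 0, column 2

Recompute each row's even parity and compare to rp:
  r0: data parity 0, sent rp 1 → mismatch
  r1: data parity 0, sent rp 0 → ok
  r2: data parity 0, sent rp 0 → ok
  r3: data parity 1, sent rp 1 → ok
Recompute each column's even parity and compare to cp:
  c0: data parity 0, sent cp 0 → ok
  c1: data parity 0, sent cp 0 → ok
  c2: data parity 0, sent cp 1 → mismatch
  c3: data parity 1, sent cp 1 → ok
Exactly one row (r0) and one column (c2) fail → the flipped bit is at their intersection.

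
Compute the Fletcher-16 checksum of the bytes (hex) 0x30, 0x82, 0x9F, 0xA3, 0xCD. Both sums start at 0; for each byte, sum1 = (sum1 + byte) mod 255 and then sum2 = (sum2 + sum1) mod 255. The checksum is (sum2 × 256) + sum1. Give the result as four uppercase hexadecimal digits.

EEC3

Running sums (mod 255):
  after byte 0 (0x30): sum1=48, sum2=48
  after byte 1 (0x82): sum1=178, sum2=226
  after byte 2 (0x9F): sum1=82, sum2=53
  after byte 3 (0xA3): sum1=245, sum2=43
  after byte 4 (0xCD): sum1=195, sum2=238
Checksum = sum2·256 + sum1 = 238·256 + 195 = 61123 = 0xEEC3.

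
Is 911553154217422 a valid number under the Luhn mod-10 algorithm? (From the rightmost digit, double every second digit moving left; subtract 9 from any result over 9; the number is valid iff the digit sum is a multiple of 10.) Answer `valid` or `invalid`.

valid

From the right, keep odd positions and double even positions (subtract 9 from any doubled value over 9):
  doubled (positions 2,4,...): 4 5 4 1 6 1 2 → sum 23
  kept (positions 1,3,...): 2 4 1 4 1 5 1 9 → sum 27
Total = 50.
50 mod 10 = 0, so the number is valid.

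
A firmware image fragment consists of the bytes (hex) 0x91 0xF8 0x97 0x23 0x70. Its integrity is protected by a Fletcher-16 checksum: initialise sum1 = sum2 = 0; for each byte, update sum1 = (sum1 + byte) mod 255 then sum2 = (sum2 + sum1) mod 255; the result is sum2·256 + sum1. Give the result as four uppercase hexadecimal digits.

Running sums (mod 255):
  after byte 0 (0x91): sum1=145, sum2=145
  after byte 1 (0xF8): sum1=138, sum2=28
  after byte 2 (0x97): sum1=34, sum2=62
  after byte 3 (0x23): sum1=69, sum2=131
  after byte 4 (0x70): sum1=181, sum2=57
Checksum = sum2·256 + sum1 = 57·256 + 181 = 14773 = 0x39B5.

39B5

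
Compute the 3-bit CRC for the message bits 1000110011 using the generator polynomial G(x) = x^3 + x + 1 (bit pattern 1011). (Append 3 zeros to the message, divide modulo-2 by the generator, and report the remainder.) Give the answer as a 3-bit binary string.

001

Append 3 zeros: 1000110011000. Divide by 1011 (XOR where the leading bit is 1):
  pos 0: 1000 XOR 1011 = 0011
  pos 2: 1111 XOR 1011 = 0100
  pos 3: 1000 XOR 1011 = 0011
  pos 5: 1101 XOR 1011 = 0110
  pos 6: 1101 XOR 1011 = 0110
  pos 7: 1100 XOR 1011 = 0111
  pos 8: 1110 XOR 1011 = 0101
  pos 9: 1010 XOR 1011 = 0001
Remainder (last 3 bits) = 001. This is the CRC / FCS.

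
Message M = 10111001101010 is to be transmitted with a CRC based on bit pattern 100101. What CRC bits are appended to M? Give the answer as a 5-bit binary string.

Append 5 zeros: 1011100110101000000. Divide by 100101 (XOR where the leading bit is 1):
  pos 0: 101110 XOR 100101 = 001011
  pos 2: 101101 XOR 100101 = 001000
  pos 4: 100010 XOR 100101 = 000111
  pos 7: 111101 XOR 100101 = 011000
  pos 8: 110000 XOR 100101 = 010101
  pos 9: 101010 XOR 100101 = 001111
  pos 11: 111100 XOR 100101 = 011001
  pos 12: 110010 XOR 100101 = 010111
  pos 13: 101110 XOR 100101 = 001011
Remainder (last 5 bits) = 01011. This is the CRC / FCS.

01011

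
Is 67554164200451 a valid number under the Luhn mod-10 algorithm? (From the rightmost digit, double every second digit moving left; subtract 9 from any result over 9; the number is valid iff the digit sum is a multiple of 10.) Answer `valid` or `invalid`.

invalid

From the right, keep odd positions and double even positions (subtract 9 from any doubled value over 9):
  doubled (positions 2,4,...): 1 0 4 3 8 1 3 → sum 20
  kept (positions 1,3,...): 1 4 0 4 1 5 7 → sum 22
Total = 42.
42 mod 10 = 2, so the number is invalid.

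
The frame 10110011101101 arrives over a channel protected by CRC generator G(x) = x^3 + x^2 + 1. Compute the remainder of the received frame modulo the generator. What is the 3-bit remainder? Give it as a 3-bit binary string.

Modulo-2 division of 10110011101101 by 1101:
  pos 0: 1011 XOR 1101 = 0110
  pos 1: 1100 XOR 1101 = 0001
  pos 4: 1011 XOR 1101 = 0110
  pos 5: 1101 XOR 1101 = 0000
  pos 10: 1101 XOR 1101 = 0000
Remainder = 000 (zero — the frame passes the CRC check).

000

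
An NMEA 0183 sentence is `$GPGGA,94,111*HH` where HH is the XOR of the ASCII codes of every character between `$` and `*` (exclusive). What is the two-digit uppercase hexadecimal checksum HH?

XOR the ASCII codes of the payload characters:
  'G' = 0x47 → acc = 0x47
  'P' = 0x50 → acc = 0x17
  'G' = 0x47 → acc = 0x50
  'G' = 0x47 → acc = 0x17
  'A' = 0x41 → acc = 0x56
  ',' = 0x2C → acc = 0x7A
  '9' = 0x39 → acc = 0x43
  '4' = 0x34 → acc = 0x77
  ',' = 0x2C → acc = 0x5B
  '1' = 0x31 → acc = 0x6A
  '1' = 0x31 → acc = 0x5B
  '1' = 0x31 → acc = 0x6A
Checksum = 0x6A.

6A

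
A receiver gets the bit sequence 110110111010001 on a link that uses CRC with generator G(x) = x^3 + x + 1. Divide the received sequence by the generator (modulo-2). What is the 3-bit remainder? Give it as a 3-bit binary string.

000

Modulo-2 division of 110110111010001 by 1011:
  pos 0: 1101 XOR 1011 = 0110
  pos 1: 1101 XOR 1011 = 0110
  pos 2: 1100 XOR 1011 = 0111
  pos 3: 1111 XOR 1011 = 0100
  pos 4: 1001 XOR 1011 = 0010
  pos 6: 1010 XOR 1011 = 0001
  pos 9: 1100 XOR 1011 = 0111
  pos 10: 1110 XOR 1011 = 0101
  pos 11: 1011 XOR 1011 = 0000
Remainder = 000 (zero — the frame passes the CRC check).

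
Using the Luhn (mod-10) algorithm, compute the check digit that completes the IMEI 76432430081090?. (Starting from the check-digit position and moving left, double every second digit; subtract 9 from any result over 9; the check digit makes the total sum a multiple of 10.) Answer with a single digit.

0

Partial digits right→left: 0 9 0 1 8 0 0 3 4 2 3 4 6 7
Double every second digit counting from the check-digit position (so the 1st, 3rd, 5th, ... of the partial from the right).
  doubled (with −9 where >9): 0 0 7 0 8 6 3 → sum 24
  kept as-is: 9 1 0 3 2 4 7 → sum 26
Total = 24 + 26 = 50.
Check digit = (10 − (50 mod 10)) mod 10 = 0.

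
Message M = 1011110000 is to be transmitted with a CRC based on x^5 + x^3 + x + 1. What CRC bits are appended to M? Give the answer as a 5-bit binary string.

Append 5 zeros: 101111000000000. Divide by 101011 (XOR where the leading bit is 1):
  pos 0: 101111 XOR 101011 = 000100
  pos 3: 100000 XOR 101011 = 001011
  pos 5: 101100 XOR 101011 = 000111
  pos 8: 111000 XOR 101011 = 010011
  pos 9: 100110 XOR 101011 = 001101
Remainder (last 5 bits) = 01101. This is the CRC / FCS.

01101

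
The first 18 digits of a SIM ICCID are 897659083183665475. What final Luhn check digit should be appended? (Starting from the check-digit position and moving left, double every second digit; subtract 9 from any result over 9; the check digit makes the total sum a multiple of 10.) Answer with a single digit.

Partial digits right→left: 5 7 4 5 6 6 3 8 1 3 8 0 9 5 6 7 9 8
Double every second digit counting from the check-digit position (so the 1st, 3rd, 5th, ... of the partial from the right).
  doubled (with −9 where >9): 1 8 3 6 2 7 9 3 9 → sum 48
  kept as-is: 7 5 6 8 3 0 5 7 8 → sum 49
Total = 48 + 49 = 97.
Check digit = (10 − (97 mod 10)) mod 10 = 3.

3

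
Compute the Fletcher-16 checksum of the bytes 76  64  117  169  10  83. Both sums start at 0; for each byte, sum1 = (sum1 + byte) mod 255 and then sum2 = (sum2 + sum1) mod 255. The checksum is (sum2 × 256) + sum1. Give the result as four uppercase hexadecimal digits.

4509

Running sums (mod 255):
  after byte 0 (76): sum1=76, sum2=76
  after byte 1 (64): sum1=140, sum2=216
  after byte 2 (117): sum1=2, sum2=218
  after byte 3 (169): sum1=171, sum2=134
  after byte 4 (10): sum1=181, sum2=60
  after byte 5 (83): sum1=9, sum2=69
Checksum = sum2·256 + sum1 = 69·256 + 9 = 17673 = 0x4509.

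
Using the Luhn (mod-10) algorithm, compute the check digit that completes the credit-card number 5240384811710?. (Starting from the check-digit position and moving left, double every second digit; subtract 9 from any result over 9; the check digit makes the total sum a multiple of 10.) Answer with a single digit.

Partial digits right→left: 0 1 7 1 1 8 4 8 3 0 4 2 5
Double every second digit counting from the check-digit position (so the 1st, 3rd, 5th, ... of the partial from the right).
  doubled (with −9 where >9): 0 5 2 8 6 8 1 → sum 30
  kept as-is: 1 1 8 8 0 2 → sum 20
Total = 30 + 20 = 50.
Check digit = (10 − (50 mod 10)) mod 10 = 0.

0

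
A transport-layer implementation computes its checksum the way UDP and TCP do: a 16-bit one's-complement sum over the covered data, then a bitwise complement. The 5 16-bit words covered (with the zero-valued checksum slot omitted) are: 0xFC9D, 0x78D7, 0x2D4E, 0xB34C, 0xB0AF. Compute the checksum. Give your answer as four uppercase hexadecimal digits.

One's-complement addition (fold any carry out of bit 15 back into bit 0):
  0xFC9D + 0x78D7 = 0x17574 → wrap carry → 0x7575
  0x7575 + 0x2D4E = 0x0A2C3
  0xA2C3 + 0xB34C = 0x1560F → wrap carry → 0x5610
  0x5610 + 0xB0AF = 0x106BF → wrap carry → 0x06C0
One's-complement sum = 0x06C0.
Checksum = ~0x06C0 & 0xFFFF = 0xF93F.

F93F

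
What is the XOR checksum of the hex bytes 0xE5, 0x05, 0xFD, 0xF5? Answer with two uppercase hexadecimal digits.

XOR the bytes together:
  start with 0xE5
  0xE5 ⊕ 0x05 = 0xE0
  0xE0 ⊕ 0xFD = 0x1D
  0x1D ⊕ 0xF5 = 0xE8

E8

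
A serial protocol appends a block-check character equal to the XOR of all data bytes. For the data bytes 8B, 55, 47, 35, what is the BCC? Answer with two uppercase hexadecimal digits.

AC

XOR the bytes together:
  start with 0x8B
  0x8B ⊕ 0x55 = 0xDE
  0xDE ⊕ 0x47 = 0x99
  0x99 ⊕ 0x35 = 0xAC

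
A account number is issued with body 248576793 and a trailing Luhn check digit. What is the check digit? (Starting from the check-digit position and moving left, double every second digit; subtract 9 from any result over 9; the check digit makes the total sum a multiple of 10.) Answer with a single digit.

Partial digits right→left: 3 9 7 6 7 5 8 4 2
Double every second digit counting from the check-digit position (so the 1st, 3rd, 5th, ... of the partial from the right).
  doubled (with −9 where >9): 6 5 5 7 4 → sum 27
  kept as-is: 9 6 5 4 → sum 24
Total = 27 + 24 = 51.
Check digit = (10 − (51 mod 10)) mod 10 = 9.

9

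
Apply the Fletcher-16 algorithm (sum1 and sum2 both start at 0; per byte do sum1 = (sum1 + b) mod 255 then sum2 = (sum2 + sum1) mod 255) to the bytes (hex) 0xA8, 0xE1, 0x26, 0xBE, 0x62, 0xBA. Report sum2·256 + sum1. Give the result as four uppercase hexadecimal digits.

B18C

Running sums (mod 255):
  after byte 0 (0xA8): sum1=168, sum2=168
  after byte 1 (0xE1): sum1=138, sum2=51
  after byte 2 (0x26): sum1=176, sum2=227
  after byte 3 (0xBE): sum1=111, sum2=83
  after byte 4 (0x62): sum1=209, sum2=37
  after byte 5 (0xBA): sum1=140, sum2=177
Checksum = sum2·256 + sum1 = 177·256 + 140 = 45452 = 0xB18C.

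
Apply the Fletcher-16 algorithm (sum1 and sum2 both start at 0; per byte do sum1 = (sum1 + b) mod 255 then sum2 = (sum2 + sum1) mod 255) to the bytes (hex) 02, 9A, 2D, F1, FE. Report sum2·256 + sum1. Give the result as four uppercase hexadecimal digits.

DEBA

Running sums (mod 255):
  after byte 0 (02): sum1=2, sum2=2
  after byte 1 (9A): sum1=156, sum2=158
  after byte 2 (2D): sum1=201, sum2=104
  after byte 3 (F1): sum1=187, sum2=36
  after byte 4 (FE): sum1=186, sum2=222
Checksum = sum2·256 + sum1 = 222·256 + 186 = 57018 = 0xDEBA.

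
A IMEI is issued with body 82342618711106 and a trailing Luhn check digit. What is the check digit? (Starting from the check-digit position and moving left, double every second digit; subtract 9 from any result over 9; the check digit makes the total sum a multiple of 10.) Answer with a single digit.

Partial digits right→left: 6 0 1 1 1 7 8 1 6 2 4 3 2 8
Double every second digit counting from the check-digit position (so the 1st, 3rd, 5th, ... of the partial from the right).
  doubled (with −9 where >9): 3 2 2 7 3 8 4 → sum 29
  kept as-is: 0 1 7 1 2 3 8 → sum 22
Total = 29 + 22 = 51.
Check digit = (10 − (51 mod 10)) mod 10 = 9.

9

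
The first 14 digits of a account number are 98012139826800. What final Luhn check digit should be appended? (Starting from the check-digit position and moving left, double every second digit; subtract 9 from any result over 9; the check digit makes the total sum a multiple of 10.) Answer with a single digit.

Partial digits right→left: 0 0 8 6 2 8 9 3 1 2 1 0 8 9
Double every second digit counting from the check-digit position (so the 1st, 3rd, 5th, ... of the partial from the right).
  doubled (with −9 where >9): 0 7 4 9 2 2 7 → sum 31
  kept as-is: 0 6 8 3 2 0 9 → sum 28
Total = 31 + 28 = 59.
Check digit = (10 − (59 mod 10)) mod 10 = 1.

1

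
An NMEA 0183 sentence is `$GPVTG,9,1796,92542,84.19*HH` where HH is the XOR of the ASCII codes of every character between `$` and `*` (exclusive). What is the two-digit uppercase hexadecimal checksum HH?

70

XOR the ASCII codes of the payload characters:
  'G' = 0x47 → acc = 0x47
  'P' = 0x50 → acc = 0x17
  'V' = 0x56 → acc = 0x41
  'T' = 0x54 → acc = 0x15
  'G' = 0x47 → acc = 0x52
  ',' = 0x2C → acc = 0x7E
  '9' = 0x39 → acc = 0x47
  ',' = 0x2C → acc = 0x6B
  '1' = 0x31 → acc = 0x5A
  '7' = 0x37 → acc = 0x6D
  '9' = 0x39 → acc = 0x54
  '6' = 0x36 → acc = 0x62
  ',' = 0x2C → acc = 0x4E
  '9' = 0x39 → acc = 0x77
  '2' = 0x32 → acc = 0x45
  '5' = 0x35 → acc = 0x70
  '4' = 0x34 → acc = 0x44
  '2' = 0x32 → acc = 0x76
  ',' = 0x2C → acc = 0x5A
  '8' = 0x38 → acc = 0x62
  '4' = 0x34 → acc = 0x56
  '.' = 0x2E → acc = 0x78
  '1' = 0x31 → acc = 0x49
  '9' = 0x39 → acc = 0x70
Checksum = 0x70.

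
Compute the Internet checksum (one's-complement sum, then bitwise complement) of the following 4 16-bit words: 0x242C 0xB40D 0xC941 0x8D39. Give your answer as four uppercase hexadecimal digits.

One's-complement addition (fold any carry out of bit 15 back into bit 0):
  0x242C + 0xB40D = 0x0D839
  0xD839 + 0xC941 = 0x1A17A → wrap carry → 0xA17B
  0xA17B + 0x8D39 = 0x12EB4 → wrap carry → 0x2EB5
One's-complement sum = 0x2EB5.
Checksum = ~0x2EB5 & 0xFFFF = 0xD14A.

D14A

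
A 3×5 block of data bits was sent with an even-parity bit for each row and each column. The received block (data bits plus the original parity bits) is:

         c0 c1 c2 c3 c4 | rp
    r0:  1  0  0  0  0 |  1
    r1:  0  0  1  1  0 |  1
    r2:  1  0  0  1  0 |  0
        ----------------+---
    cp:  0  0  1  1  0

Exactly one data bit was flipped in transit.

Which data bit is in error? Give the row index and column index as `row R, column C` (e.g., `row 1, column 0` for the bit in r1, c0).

row 1, column 3

Recompute each row's even parity and compare to rp:
  r0: data parity 1, sent rp 1 → ok
  r1: data parity 0, sent rp 1 → mismatch
  r2: data parity 0, sent rp 0 → ok
Recompute each column's even parity and compare to cp:
  c0: data parity 0, sent cp 0 → ok
  c1: data parity 0, sent cp 0 → ok
  c2: data parity 1, sent cp 1 → ok
  c3: data parity 0, sent cp 1 → mismatch
  c4: data parity 0, sent cp 0 → ok
Exactly one row (r1) and one column (c3) fail → the flipped bit is at their intersection.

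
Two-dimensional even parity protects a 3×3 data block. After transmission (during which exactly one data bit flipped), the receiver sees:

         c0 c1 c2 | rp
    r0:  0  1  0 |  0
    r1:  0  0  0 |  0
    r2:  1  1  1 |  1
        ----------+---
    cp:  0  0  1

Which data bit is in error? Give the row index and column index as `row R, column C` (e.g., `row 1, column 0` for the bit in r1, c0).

row 0, column 0

Recompute each row's even parity and compare to rp:
  r0: data parity 1, sent rp 0 → mismatch
  r1: data parity 0, sent rp 0 → ok
  r2: data parity 1, sent rp 1 → ok
Recompute each column's even parity and compare to cp:
  c0: data parity 1, sent cp 0 → mismatch
  c1: data parity 0, sent cp 0 → ok
  c2: data parity 1, sent cp 1 → ok
Exactly one row (r0) and one column (c0) fail → the flipped bit is at their intersection.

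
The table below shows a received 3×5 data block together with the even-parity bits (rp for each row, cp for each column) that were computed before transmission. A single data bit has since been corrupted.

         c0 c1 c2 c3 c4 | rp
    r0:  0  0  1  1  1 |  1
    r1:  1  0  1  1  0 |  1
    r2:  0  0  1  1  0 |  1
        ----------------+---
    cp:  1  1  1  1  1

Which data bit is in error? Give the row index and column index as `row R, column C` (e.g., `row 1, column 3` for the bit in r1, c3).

Recompute each row's even parity and compare to rp:
  r0: data parity 1, sent rp 1 → ok
  r1: data parity 1, sent rp 1 → ok
  r2: data parity 0, sent rp 1 → mismatch
Recompute each column's even parity and compare to cp:
  c0: data parity 1, sent cp 1 → ok
  c1: data parity 0, sent cp 1 → mismatch
  c2: data parity 1, sent cp 1 → ok
  c3: data parity 1, sent cp 1 → ok
  c4: data parity 1, sent cp 1 → ok
Exactly one row (r2) and one column (c1) fail → the flipped bit is at their intersection.

row 2, column 1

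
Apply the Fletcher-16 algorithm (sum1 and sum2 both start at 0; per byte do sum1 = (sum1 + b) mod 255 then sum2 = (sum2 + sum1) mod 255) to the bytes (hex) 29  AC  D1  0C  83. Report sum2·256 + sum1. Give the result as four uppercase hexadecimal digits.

Running sums (mod 255):
  after byte 0 (29): sum1=41, sum2=41
  after byte 1 (AC): sum1=213, sum2=254
  after byte 2 (D1): sum1=167, sum2=166
  after byte 3 (0C): sum1=179, sum2=90
  after byte 4 (83): sum1=55, sum2=145
Checksum = sum2·256 + sum1 = 145·256 + 55 = 37175 = 0x9137.

9137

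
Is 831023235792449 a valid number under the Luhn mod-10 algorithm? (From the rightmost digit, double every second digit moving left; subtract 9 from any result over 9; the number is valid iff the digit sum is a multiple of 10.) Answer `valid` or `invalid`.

invalid

From the right, keep odd positions and double even positions (subtract 9 from any doubled value over 9):
  doubled (positions 2,4,...): 8 4 5 6 6 0 6 → sum 35
  kept (positions 1,3,...): 9 4 9 5 2 2 1 8 → sum 40
Total = 75.
75 mod 10 = 5, so the number is invalid.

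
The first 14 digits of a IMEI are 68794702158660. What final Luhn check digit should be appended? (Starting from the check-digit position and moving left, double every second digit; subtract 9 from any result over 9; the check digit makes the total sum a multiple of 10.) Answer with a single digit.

9

Partial digits right→left: 0 6 6 8 5 1 2 0 7 4 9 7 8 6
Double every second digit counting from the check-digit position (so the 1st, 3rd, 5th, ... of the partial from the right).
  doubled (with −9 where >9): 0 3 1 4 5 9 7 → sum 29
  kept as-is: 6 8 1 0 4 7 6 → sum 32
Total = 29 + 32 = 61.
Check digit = (10 − (61 mod 10)) mod 10 = 9.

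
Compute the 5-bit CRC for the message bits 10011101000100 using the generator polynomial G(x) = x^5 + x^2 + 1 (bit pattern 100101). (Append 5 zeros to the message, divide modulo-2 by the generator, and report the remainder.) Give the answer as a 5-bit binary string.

Append 5 zeros: 1001110100010000000. Divide by 100101 (XOR where the leading bit is 1):
  pos 0: 100111 XOR 100101 = 000010
  pos 4: 100100 XOR 100101 = 000001
  pos 9: 101000 XOR 100101 = 001101
  pos 11: 110100 XOR 100101 = 010001
  pos 12: 100010 XOR 100101 = 000111
Remainder (last 5 bits) = 01110. This is the CRC / FCS.

01110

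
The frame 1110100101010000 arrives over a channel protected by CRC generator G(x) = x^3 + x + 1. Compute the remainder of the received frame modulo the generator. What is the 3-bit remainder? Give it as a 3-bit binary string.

001

Modulo-2 division of 1110100101010000 by 1011:
  pos 0: 1110 XOR 1011 = 0101
  pos 1: 1011 XOR 1011 = 0000
  pos 7: 1010 XOR 1011 = 0001
  pos 10: 1100 XOR 1011 = 0111
  pos 11: 1110 XOR 1011 = 0101
  pos 12: 1010 XOR 1011 = 0001
Remainder = 001 (nonzero — an error is detected).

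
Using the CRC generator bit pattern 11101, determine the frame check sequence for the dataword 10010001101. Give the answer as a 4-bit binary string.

Append 4 zeros: 100100011010000. Divide by 11101 (XOR where the leading bit is 1):
  pos 0: 10010 XOR 11101 = 01111
  pos 1: 11110 XOR 11101 = 00011
  pos 4: 11011 XOR 11101 = 00110
  pos 6: 11001 XOR 11101 = 00100
  pos 8: 10000 XOR 11101 = 01101
  pos 9: 11010 XOR 11101 = 00111
Remainder (last 4 bits) = 1110. This is the CRC / FCS.

1110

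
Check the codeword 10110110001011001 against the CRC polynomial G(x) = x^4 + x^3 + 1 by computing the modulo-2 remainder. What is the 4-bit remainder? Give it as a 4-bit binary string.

0000

Modulo-2 division of 10110110001011001 by 11001:
  pos 0: 10110 XOR 11001 = 01111
  pos 1: 11111 XOR 11001 = 00110
  pos 3: 11010 XOR 11001 = 00011
  pos 6: 11001 XOR 11001 = 00000
  pos 12: 11001 XOR 11001 = 00000
Remainder = 0000 (zero — the frame passes the CRC check).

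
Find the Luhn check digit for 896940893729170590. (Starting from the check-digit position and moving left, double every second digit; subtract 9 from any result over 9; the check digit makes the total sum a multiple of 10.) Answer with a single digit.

2

Partial digits right→left: 0 9 5 0 7 1 9 2 7 3 9 8 0 4 9 6 9 8
Double every second digit counting from the check-digit position (so the 1st, 3rd, 5th, ... of the partial from the right).
  doubled (with −9 where >9): 0 1 5 9 5 9 0 9 9 → sum 47
  kept as-is: 9 0 1 2 3 8 4 6 8 → sum 41
Total = 47 + 41 = 88.
Check digit = (10 − (88 mod 10)) mod 10 = 2.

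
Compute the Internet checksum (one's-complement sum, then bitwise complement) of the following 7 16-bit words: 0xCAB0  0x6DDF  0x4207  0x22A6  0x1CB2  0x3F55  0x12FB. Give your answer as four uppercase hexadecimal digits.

One's-complement addition (fold any carry out of bit 15 back into bit 0):
  0xCAB0 + 0x6DDF = 0x1388F → wrap carry → 0x3890
  0x3890 + 0x4207 = 0x07A97
  0x7A97 + 0x22A6 = 0x09D3D
  0x9D3D + 0x1CB2 = 0x0B9EF
  0xB9EF + 0x3F55 = 0x0F944
  0xF944 + 0x12FB = 0x10C3F → wrap carry → 0x0C40
One's-complement sum = 0x0C40.
Checksum = ~0x0C40 & 0xFFFF = 0xF3BF.

F3BF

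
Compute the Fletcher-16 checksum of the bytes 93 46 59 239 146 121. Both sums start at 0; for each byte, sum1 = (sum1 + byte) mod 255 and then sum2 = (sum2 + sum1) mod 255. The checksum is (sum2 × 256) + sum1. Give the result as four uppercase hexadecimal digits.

Running sums (mod 255):
  after byte 0 (93): sum1=93, sum2=93
  after byte 1 (46): sum1=139, sum2=232
  after byte 2 (59): sum1=198, sum2=175
  after byte 3 (239): sum1=182, sum2=102
  after byte 4 (146): sum1=73, sum2=175
  after byte 5 (121): sum1=194, sum2=114
Checksum = sum2·256 + sum1 = 114·256 + 194 = 29378 = 0x72C2.

72C2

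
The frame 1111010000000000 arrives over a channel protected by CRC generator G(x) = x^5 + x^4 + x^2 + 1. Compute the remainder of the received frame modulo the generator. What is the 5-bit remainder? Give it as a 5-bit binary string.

Modulo-2 division of 1111010000000000 by 110101:
  pos 0: 111101 XOR 110101 = 001000
  pos 2: 100000 XOR 110101 = 010101
  pos 3: 101010 XOR 110101 = 011111
  pos 4: 111110 XOR 110101 = 001011
  pos 6: 101100 XOR 110101 = 011001
  pos 7: 110010 XOR 110101 = 000111
  pos 10: 111000 XOR 110101 = 001101
Remainder = 01101 (nonzero — an error is detected).

01101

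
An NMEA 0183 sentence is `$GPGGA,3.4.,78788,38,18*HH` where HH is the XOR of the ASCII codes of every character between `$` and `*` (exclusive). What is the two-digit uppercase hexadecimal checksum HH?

6B

XOR the ASCII codes of the payload characters:
  'G' = 0x47 → acc = 0x47
  'P' = 0x50 → acc = 0x17
  'G' = 0x47 → acc = 0x50
  'G' = 0x47 → acc = 0x17
  'A' = 0x41 → acc = 0x56
  ',' = 0x2C → acc = 0x7A
  '3' = 0x33 → acc = 0x49
  '.' = 0x2E → acc = 0x67
  '4' = 0x34 → acc = 0x53
  '.' = 0x2E → acc = 0x7D
  ',' = 0x2C → acc = 0x51
  '7' = 0x37 → acc = 0x66
  '8' = 0x38 → acc = 0x5E
  '7' = 0x37 → acc = 0x69
  '8' = 0x38 → acc = 0x51
  '8' = 0x38 → acc = 0x69
  ',' = 0x2C → acc = 0x45
  '3' = 0x33 → acc = 0x76
  '8' = 0x38 → acc = 0x4E
  ',' = 0x2C → acc = 0x62
  '1' = 0x31 → acc = 0x53
  '8' = 0x38 → acc = 0x6B
Checksum = 0x6B.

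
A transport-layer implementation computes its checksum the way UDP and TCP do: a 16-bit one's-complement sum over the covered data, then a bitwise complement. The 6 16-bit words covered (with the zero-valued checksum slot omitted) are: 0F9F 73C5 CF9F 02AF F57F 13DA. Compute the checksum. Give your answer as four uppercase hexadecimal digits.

A0F2

One's-complement addition (fold any carry out of bit 15 back into bit 0):
  0x0F9F + 0x73C5 = 0x08364
  0x8364 + 0xCF9F = 0x15303 → wrap carry → 0x5304
  0x5304 + 0x02AF = 0x055B3
  0x55B3 + 0xF57F = 0x14B32 → wrap carry → 0x4B33
  0x4B33 + 0x13DA = 0x05F0D
One's-complement sum = 0x5F0D.
Checksum = ~0x5F0D & 0xFFFF = 0xA0F2.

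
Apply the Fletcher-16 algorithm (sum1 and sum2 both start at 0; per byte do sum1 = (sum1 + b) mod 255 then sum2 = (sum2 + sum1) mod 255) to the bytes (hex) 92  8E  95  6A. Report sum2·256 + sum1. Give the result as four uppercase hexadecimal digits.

Running sums (mod 255):
  after byte 0 (92): sum1=146, sum2=146
  after byte 1 (8E): sum1=33, sum2=179
  after byte 2 (95): sum1=182, sum2=106
  after byte 3 (6A): sum1=33, sum2=139
Checksum = sum2·256 + sum1 = 139·256 + 33 = 35617 = 0x8B21.

8B21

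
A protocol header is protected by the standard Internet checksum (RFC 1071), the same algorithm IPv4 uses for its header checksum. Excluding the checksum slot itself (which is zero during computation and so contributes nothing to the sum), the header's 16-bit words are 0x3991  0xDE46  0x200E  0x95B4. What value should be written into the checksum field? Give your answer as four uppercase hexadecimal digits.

One's-complement addition (fold any carry out of bit 15 back into bit 0):
  0x3991 + 0xDE46 = 0x117D7 → wrap carry → 0x17D8
  0x17D8 + 0x200E = 0x037E6
  0x37E6 + 0x95B4 = 0x0CD9A
One's-complement sum = 0xCD9A.
Checksum = ~0xCD9A & 0xFFFF = 0x3265.

3265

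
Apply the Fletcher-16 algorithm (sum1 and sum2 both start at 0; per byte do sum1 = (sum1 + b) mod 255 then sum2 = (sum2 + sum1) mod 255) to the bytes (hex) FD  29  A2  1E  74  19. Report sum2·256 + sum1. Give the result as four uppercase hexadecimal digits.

A875

Running sums (mod 255):
  after byte 0 (FD): sum1=253, sum2=253
  after byte 1 (29): sum1=39, sum2=37
  after byte 2 (A2): sum1=201, sum2=238
  after byte 3 (1E): sum1=231, sum2=214
  after byte 4 (74): sum1=92, sum2=51
  after byte 5 (19): sum1=117, sum2=168
Checksum = sum2·256 + sum1 = 168·256 + 117 = 43125 = 0xA875.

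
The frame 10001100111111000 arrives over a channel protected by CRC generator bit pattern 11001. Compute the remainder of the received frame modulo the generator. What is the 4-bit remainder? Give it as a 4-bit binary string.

0000

Modulo-2 division of 10001100111111000 by 11001:
  pos 0: 10001 XOR 11001 = 01000
  pos 1: 10001 XOR 11001 = 01000
  pos 2: 10000 XOR 11001 = 01001
  pos 3: 10010 XOR 11001 = 01011
  pos 4: 10111 XOR 11001 = 01110
  pos 5: 11101 XOR 11001 = 00100
  pos 7: 10011 XOR 11001 = 01010
  pos 8: 10101 XOR 11001 = 01100
  pos 9: 11001 XOR 11001 = 00000
Remainder = 0000 (zero — the frame passes the CRC check).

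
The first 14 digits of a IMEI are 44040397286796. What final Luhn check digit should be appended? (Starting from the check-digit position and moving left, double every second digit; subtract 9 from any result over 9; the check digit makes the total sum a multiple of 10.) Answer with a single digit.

8

Partial digits right→left: 6 9 7 6 8 2 7 9 3 0 4 0 4 4
Double every second digit counting from the check-digit position (so the 1st, 3rd, 5th, ... of the partial from the right).
  doubled (with −9 where >9): 3 5 7 5 6 8 8 → sum 42
  kept as-is: 9 6 2 9 0 0 4 → sum 30
Total = 42 + 30 = 72.
Check digit = (10 − (72 mod 10)) mod 10 = 8.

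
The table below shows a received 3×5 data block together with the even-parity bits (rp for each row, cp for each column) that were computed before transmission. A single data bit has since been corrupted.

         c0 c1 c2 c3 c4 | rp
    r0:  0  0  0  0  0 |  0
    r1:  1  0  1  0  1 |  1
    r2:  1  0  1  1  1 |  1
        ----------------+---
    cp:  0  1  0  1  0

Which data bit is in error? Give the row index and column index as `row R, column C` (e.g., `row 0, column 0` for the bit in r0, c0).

Recompute each row's even parity and compare to rp:
  r0: data parity 0, sent rp 0 → ok
  r1: data parity 1, sent rp 1 → ok
  r2: data parity 0, sent rp 1 → mismatch
Recompute each column's even parity and compare to cp:
  c0: data parity 0, sent cp 0 → ok
  c1: data parity 0, sent cp 1 → mismatch
  c2: data parity 0, sent cp 0 → ok
  c3: data parity 1, sent cp 1 → ok
  c4: data parity 0, sent cp 0 → ok
Exactly one row (r2) and one column (c1) fail → the flipped bit is at their intersection.

row 2, column 1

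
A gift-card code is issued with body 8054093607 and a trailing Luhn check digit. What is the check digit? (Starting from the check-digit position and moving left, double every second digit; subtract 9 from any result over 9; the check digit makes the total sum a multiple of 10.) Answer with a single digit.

9

Partial digits right→left: 7 0 6 3 9 0 4 5 0 8
Double every second digit counting from the check-digit position (so the 1st, 3rd, 5th, ... of the partial from the right).
  doubled (with −9 where >9): 5 3 9 8 0 → sum 25
  kept as-is: 0 3 0 5 8 → sum 16
Total = 25 + 16 = 41.
Check digit = (10 − (41 mod 10)) mod 10 = 9.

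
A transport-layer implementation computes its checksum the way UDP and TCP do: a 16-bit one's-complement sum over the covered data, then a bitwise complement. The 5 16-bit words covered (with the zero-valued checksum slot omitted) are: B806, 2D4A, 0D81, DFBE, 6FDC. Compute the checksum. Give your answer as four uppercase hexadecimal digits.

One's-complement addition (fold any carry out of bit 15 back into bit 0):
  0xB806 + 0x2D4A = 0x0E550
  0xE550 + 0x0D81 = 0x0F2D1
  0xF2D1 + 0xDFBE = 0x1D28F → wrap carry → 0xD290
  0xD290 + 0x6FDC = 0x1426C → wrap carry → 0x426D
One's-complement sum = 0x426D.
Checksum = ~0x426D & 0xFFFF = 0xBD92.

BD92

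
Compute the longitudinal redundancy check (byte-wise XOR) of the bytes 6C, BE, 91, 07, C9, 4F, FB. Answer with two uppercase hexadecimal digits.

39

XOR the bytes together:
  start with 0x6C
  0x6C ⊕ 0xBE = 0xD2
  0xD2 ⊕ 0x91 = 0x43
  0x43 ⊕ 0x07 = 0x44
  0x44 ⊕ 0xC9 = 0x8D
  0x8D ⊕ 0x4F = 0xC2
  0xC2 ⊕ 0xFB = 0x39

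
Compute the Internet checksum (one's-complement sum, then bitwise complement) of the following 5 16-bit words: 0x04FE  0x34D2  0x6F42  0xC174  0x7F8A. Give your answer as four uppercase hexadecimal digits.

15EE

One's-complement addition (fold any carry out of bit 15 back into bit 0):
  0x04FE + 0x34D2 = 0x039D0
  0x39D0 + 0x6F42 = 0x0A912
  0xA912 + 0xC174 = 0x16A86 → wrap carry → 0x6A87
  0x6A87 + 0x7F8A = 0x0EA11
One's-complement sum = 0xEA11.
Checksum = ~0xEA11 & 0xFFFF = 0x15EE.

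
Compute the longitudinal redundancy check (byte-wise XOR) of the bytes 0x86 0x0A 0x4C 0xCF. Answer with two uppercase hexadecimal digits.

XOR the bytes together:
  start with 0x86
  0x86 ⊕ 0x0A = 0x8C
  0x8C ⊕ 0x4C = 0xC0
  0xC0 ⊕ 0xCF = 0x0F

0F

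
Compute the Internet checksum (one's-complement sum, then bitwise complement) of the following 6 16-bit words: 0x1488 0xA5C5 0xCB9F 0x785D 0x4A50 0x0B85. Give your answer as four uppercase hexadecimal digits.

One's-complement addition (fold any carry out of bit 15 back into bit 0):
  0x1488 + 0xA5C5 = 0x0BA4D
  0xBA4D + 0xCB9F = 0x185EC → wrap carry → 0x85ED
  0x85ED + 0x785D = 0x0FE4A
  0xFE4A + 0x4A50 = 0x1489A → wrap carry → 0x489B
  0x489B + 0x0B85 = 0x05420
One's-complement sum = 0x5420.
Checksum = ~0x5420 & 0xFFFF = 0xABDF.

ABDF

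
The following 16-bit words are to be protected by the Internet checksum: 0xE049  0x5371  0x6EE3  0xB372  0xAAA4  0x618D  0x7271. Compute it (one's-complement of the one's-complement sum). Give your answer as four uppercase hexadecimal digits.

One's-complement addition (fold any carry out of bit 15 back into bit 0):
  0xE049 + 0x5371 = 0x133BA → wrap carry → 0x33BB
  0x33BB + 0x6EE3 = 0x0A29E
  0xA29E + 0xB372 = 0x15610 → wrap carry → 0x5611
  0x5611 + 0xAAA4 = 0x100B5 → wrap carry → 0x00B6
  0x00B6 + 0x618D = 0x06243
  0x6243 + 0x7271 = 0x0D4B4
One's-complement sum = 0xD4B4.
Checksum = ~0xD4B4 & 0xFFFF = 0x2B4B.

2B4B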